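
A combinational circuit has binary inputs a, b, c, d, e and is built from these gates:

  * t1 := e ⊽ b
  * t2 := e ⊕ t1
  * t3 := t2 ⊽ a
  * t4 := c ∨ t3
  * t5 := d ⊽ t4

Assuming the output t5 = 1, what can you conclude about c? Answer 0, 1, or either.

0

t5 = d ⊽ t4 must be 1, so both d = 0 and t4 = 0.
Every assignment with t5 = 1 has c = 0; there are 7 such assignment(s).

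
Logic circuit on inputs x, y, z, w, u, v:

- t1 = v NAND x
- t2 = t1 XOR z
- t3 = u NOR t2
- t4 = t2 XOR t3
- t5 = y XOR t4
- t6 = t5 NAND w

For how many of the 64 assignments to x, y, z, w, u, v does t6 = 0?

16

t6 = t5 NAND w must be 0, so both t5 = 1 and w = 1.
Enumerating the 64 input combinations, 16 give t6 = 0 and 48 give t6 = 1.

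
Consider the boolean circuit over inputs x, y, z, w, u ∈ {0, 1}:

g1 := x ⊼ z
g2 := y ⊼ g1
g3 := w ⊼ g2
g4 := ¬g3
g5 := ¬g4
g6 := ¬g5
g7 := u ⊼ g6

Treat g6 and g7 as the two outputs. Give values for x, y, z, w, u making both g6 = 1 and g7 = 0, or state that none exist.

Check with x=1 y=1 z=1 w=1 u=1:
g1 = x ⊼ z = 1 ⊼ 1 = 0
g2 = y ⊼ g1 = 1 ⊼ 0 = 1
g3 = w ⊼ g2 = 1 ⊼ 1 = 0
g4 = ¬g3 = ¬0 = 1
g5 = ¬g4 = ¬1 = 0
g6 = ¬g5 = ¬0 = 1
g7 = u ⊼ g6 = 1 ⊼ 1 = 0
So g6 = 1 and g7 = 0.

x=1 y=1 z=1 w=1 u=1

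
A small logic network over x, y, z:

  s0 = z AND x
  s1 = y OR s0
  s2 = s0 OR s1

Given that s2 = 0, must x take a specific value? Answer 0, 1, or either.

Both values of x occur among assignments with s2 = 0:
  x=0: x=0, y=0, z=0
  x=1: x=1, y=0, z=0

either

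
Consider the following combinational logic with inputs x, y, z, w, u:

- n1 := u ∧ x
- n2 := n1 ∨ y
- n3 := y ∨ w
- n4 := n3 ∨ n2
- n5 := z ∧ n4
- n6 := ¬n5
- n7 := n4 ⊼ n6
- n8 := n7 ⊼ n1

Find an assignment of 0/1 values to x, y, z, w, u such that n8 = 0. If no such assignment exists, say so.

x=1, y=0, z=1, w=1, u=1

Check with x=1, y=0, z=1, w=1, u=1:
n1 = u ∧ x = 1 ∧ 1 = 1
n2 = n1 ∨ y = 1 ∨ 0 = 1
n3 = y ∨ w = 0 ∨ 1 = 1
n4 = n3 ∨ n2 = 1 ∨ 1 = 1
n5 = z ∧ n4 = 1 ∧ 1 = 1
n6 = ¬n5 = ¬1 = 0
n7 = n4 ⊼ n6 = 1 ⊼ 0 = 1
n8 = n7 ⊼ n1 = 1 ⊼ 1 = 0
So n8 = 0 as required.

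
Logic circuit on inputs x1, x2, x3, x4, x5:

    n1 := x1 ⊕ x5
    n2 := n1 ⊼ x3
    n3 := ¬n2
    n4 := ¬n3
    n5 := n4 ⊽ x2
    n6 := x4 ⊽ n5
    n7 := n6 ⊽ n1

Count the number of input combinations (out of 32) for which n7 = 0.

n7 = n6 ⊽ n1 must be 0, so at least one of n6, n1 is 1.
Enumerating the 32 input combinations, 24 give n7 = 0 and 8 give n7 = 1.

24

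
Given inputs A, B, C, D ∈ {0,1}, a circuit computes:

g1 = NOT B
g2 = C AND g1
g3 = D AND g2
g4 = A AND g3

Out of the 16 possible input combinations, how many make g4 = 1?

1

g4 = A AND g3 must be 1, so both A = 1 and g3 = 1.
Enumerating the 16 input combinations, 1 give g4 = 1 and 15 give g4 = 0.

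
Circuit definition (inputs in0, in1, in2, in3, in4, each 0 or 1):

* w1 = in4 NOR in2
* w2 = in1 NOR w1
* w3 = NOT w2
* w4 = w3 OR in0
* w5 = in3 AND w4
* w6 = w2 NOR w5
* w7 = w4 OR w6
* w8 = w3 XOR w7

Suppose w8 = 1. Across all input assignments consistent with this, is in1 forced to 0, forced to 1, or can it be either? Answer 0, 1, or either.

w8 = w3 XOR w7 must be 1, so w3 and w7 differ.
Every assignment with w8 = 1 has in1 = 0; there are 6 such assignment(s).

0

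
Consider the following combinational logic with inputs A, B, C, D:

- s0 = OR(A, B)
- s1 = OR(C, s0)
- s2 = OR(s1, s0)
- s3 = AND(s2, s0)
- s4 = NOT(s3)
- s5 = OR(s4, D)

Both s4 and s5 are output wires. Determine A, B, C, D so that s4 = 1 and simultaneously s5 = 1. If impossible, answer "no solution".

Check with A=0 B=0 C=1 D=0:
s0 = OR(A, B) = OR(0, 0) = 0
s1 = OR(C, s0) = OR(1, 0) = 1
s2 = OR(s1, s0) = OR(1, 0) = 1
s3 = AND(s2, s0) = AND(1, 0) = 0
s4 = NOT(s3) = NOT 0 = 1
s5 = OR(s4, D) = OR(1, 0) = 1
So s4 = 1 and s5 = 1.

A=0 B=0 C=1 D=0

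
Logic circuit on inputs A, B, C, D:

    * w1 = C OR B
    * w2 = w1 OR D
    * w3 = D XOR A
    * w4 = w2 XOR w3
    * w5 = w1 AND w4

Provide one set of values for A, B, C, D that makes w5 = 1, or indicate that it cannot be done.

A=0, B=1, C=0, D=0

w5 = w1 AND w4 must be 1, so both w1 = 1 and w4 = 1.
w1 = C OR B must be 1, so at least one of C, B is 1.
w4 = w2 XOR w3 must be 1, so w2 and w3 differ.
Check with A=0, B=1, C=0, D=0:
w1 = C OR B = 0 OR 1 = 1
w2 = w1 OR D = 1 OR 0 = 1
w3 = D XOR A = 0 XOR 0 = 0
w4 = w2 XOR w3 = 1 XOR 0 = 1
w5 = w1 AND w4 = 1 AND 1 = 1
So w5 = 1 as required.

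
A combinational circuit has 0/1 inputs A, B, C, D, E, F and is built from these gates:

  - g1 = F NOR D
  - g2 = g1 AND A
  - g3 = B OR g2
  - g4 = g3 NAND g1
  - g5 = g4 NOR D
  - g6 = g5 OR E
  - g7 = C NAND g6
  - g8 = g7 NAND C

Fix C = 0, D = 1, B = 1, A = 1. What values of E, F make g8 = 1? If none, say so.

g8 = g7 NAND C must be 1, so at least one of g7, C is 0.
Check with C = 0, D = 1, B = 1, A = 1 and E=1, F=0:
g1 = F NOR D = 0 NOR 1 = 0
g2 = g1 AND A = 0 AND 1 = 0
g3 = B OR g2 = 1 OR 0 = 1
g4 = g3 NAND g1 = 1 NAND 0 = 1
g5 = g4 NOR D = 1 NOR 1 = 0
g6 = g5 OR E = 0 OR 1 = 1
g7 = C NAND g6 = 0 NAND 1 = 1
g8 = g7 NAND C = 1 NAND 0 = 1
So g8 = 1.

E=1, F=0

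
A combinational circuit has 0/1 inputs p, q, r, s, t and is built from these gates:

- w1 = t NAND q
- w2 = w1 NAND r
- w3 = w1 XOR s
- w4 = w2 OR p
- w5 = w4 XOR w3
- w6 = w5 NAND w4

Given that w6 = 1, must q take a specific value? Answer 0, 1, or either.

Both values of q occur among assignments with w6 = 1:
  q=0: p=0, q=0, r=0, s=0, t=0
  q=1: p=0, q=1, r=0, s=0, t=0

either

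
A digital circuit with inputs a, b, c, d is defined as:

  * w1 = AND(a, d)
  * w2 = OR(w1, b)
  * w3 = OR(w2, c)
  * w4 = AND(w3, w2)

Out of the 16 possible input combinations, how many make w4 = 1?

w4 = AND(w3, w2) must be 1, so both w3 = 1 and w2 = 1.
w3 = OR(w2, c) must be 1, so at least one of w2, c is 1.
w2 = OR(w1, b) must be 1, so at least one of w1, b is 1.
Enumerating the 16 input combinations, 10 give w4 = 1 and 6 give w4 = 0.

10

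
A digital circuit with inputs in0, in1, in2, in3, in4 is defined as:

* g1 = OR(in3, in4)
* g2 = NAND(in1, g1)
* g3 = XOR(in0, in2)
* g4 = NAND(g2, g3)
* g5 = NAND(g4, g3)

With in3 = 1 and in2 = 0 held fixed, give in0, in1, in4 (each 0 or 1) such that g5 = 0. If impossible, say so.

g5 = NAND(g4, g3) must be 0, so both g4 = 1 and g3 = 1.
Check with in3 = 1 and in2 = 0 and in0=1, in1=1, in4=1:
g1 = OR(in3, in4) = OR(1, 1) = 1
g2 = NAND(in1, g1) = NAND(1, 1) = 0
g3 = XOR(in0, in2) = XOR(1, 0) = 1
g4 = NAND(g2, g3) = NAND(0, 1) = 1
g5 = NAND(g4, g3) = NAND(1, 1) = 0
So g5 = 0.

in0=1 in1=1 in4=1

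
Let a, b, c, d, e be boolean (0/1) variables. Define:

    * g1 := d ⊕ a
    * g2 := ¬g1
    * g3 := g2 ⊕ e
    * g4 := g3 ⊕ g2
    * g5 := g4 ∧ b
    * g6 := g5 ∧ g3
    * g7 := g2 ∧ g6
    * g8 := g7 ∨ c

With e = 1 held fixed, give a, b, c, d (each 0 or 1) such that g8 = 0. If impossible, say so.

a=1, b=1, c=0, d=1

g8 = g7 ∨ c must be 0, so both g7 = 0 and c = 0.
Check with e = 1 and a=1, b=1, c=0, d=1:
g1 = d ⊕ a = 1 ⊕ 1 = 0
g2 = ¬g1 = ¬0 = 1
g3 = g2 ⊕ e = 1 ⊕ 1 = 0
g4 = g3 ⊕ g2 = 0 ⊕ 1 = 1
g5 = g4 ∧ b = 1 ∧ 1 = 1
g6 = g5 ∧ g3 = 1 ∧ 0 = 0
g7 = g2 ∧ g6 = 1 ∧ 0 = 0
g8 = g7 ∨ c = 0 ∨ 0 = 0
So g8 = 0.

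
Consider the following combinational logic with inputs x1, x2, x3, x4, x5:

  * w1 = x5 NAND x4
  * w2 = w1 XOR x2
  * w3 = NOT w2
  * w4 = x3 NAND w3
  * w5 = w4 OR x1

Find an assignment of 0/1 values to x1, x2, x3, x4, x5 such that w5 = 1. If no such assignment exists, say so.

x1=0, x2=0, x3=1, x4=0, x5=1

w5 = w4 OR x1 must be 1, so at least one of w4, x1 is 1.
Check with x1=0, x2=0, x3=1, x4=0, x5=1:
w1 = x5 NAND x4 = 1 NAND 0 = 1
w2 = w1 XOR x2 = 1 XOR 0 = 1
w3 = NOT w2 = NOT 1 = 0
w4 = x3 NAND w3 = 1 NAND 0 = 1
w5 = w4 OR x1 = 1 OR 0 = 1
So w5 = 1 as required.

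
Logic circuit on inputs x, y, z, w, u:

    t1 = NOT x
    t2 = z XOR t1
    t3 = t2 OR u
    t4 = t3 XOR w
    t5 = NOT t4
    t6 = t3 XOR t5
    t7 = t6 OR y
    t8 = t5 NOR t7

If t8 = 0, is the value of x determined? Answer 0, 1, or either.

either

Both values of x occur among assignments with t8 = 0:
  x=0: x=0, y=0, z=0, w=0, u=0
  x=1: x=1, y=0, z=0, w=0, u=0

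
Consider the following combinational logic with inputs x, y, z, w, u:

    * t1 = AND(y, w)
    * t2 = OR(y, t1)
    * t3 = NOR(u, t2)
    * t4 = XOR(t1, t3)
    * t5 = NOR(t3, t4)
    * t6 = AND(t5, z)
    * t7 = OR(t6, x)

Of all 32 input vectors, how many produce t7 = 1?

t7 = OR(t6, x) must be 1, so at least one of t6, x is 1.
Enumerating the 32 input combinations, 20 give t7 = 1 and 12 give t7 = 0.

20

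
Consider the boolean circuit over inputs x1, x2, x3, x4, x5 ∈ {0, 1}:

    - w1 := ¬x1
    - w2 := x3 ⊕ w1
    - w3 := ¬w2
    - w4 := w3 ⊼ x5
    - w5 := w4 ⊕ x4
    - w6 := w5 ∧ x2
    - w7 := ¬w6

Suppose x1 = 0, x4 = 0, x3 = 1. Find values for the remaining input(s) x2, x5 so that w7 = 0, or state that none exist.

w7 = ¬w6 must be 0, so w6 = 1.
w6 = w5 ∧ x2 must be 1, so both w5 = 1 and x2 = 1.
Check with x1 = 0, x4 = 0, x3 = 1 and x2=1, x5=0:
w1 = ¬x1 = ¬0 = 1
w2 = x3 ⊕ w1 = 1 ⊕ 1 = 0
w3 = ¬w2 = ¬0 = 1
w4 = w3 ⊼ x5 = 1 ⊼ 0 = 1
w5 = w4 ⊕ x4 = 1 ⊕ 0 = 1
w6 = w5 ∧ x2 = 1 ∧ 1 = 1
w7 = ¬w6 = ¬1 = 0
So w7 = 0.

x2=1, x5=0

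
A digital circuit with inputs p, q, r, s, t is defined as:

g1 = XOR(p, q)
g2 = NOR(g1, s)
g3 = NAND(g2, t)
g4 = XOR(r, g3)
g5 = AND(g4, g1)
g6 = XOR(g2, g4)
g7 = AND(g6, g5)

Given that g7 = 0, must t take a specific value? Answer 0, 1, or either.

Both values of t occur among assignments with g7 = 0:
  t=0: p=0, q=0, r=0, s=0, t=0
  t=1: p=0, q=0, r=0, s=0, t=1

either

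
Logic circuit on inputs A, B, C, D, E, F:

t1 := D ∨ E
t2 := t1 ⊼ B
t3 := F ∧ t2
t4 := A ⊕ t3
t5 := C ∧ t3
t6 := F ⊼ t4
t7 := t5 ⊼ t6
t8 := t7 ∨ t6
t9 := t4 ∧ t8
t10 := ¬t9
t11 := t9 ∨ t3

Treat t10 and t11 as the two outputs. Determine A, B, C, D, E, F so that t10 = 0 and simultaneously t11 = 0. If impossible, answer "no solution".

no solution exists

Across all 64 input combinations, none give both t10 = 0 and t11 = 0.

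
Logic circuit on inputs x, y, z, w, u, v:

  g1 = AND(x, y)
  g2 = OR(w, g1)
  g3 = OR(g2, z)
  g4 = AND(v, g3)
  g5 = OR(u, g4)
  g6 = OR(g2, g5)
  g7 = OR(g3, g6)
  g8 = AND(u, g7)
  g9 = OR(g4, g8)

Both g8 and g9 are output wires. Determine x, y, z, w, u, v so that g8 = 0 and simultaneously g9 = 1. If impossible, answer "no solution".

x=1, y=0, z=0, w=1, u=0, v=1

Check with x=1, y=0, z=0, w=1, u=0, v=1:
g1 = AND(x, y) = AND(1, 0) = 0
g2 = OR(w, g1) = OR(1, 0) = 1
g3 = OR(g2, z) = OR(1, 0) = 1
g4 = AND(v, g3) = AND(1, 1) = 1
g5 = OR(u, g4) = OR(0, 1) = 1
g6 = OR(g2, g5) = OR(1, 1) = 1
g7 = OR(g3, g6) = OR(1, 1) = 1
g8 = AND(u, g7) = AND(0, 1) = 0
g9 = OR(g4, g8) = OR(1, 0) = 1
So g8 = 0 and g9 = 1.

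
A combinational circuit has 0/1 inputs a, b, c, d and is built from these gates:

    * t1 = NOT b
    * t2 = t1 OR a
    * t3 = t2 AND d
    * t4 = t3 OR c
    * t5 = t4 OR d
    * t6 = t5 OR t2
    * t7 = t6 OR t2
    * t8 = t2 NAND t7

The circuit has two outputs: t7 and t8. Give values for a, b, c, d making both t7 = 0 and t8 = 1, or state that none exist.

a=0 b=1 c=0 d=0

Check with a=0 b=1 c=0 d=0:
t1 = NOT b = NOT 1 = 0
t2 = t1 OR a = 0 OR 0 = 0
t3 = t2 AND d = 0 AND 0 = 0
t4 = t3 OR c = 0 OR 0 = 0
t5 = t4 OR d = 0 OR 0 = 0
t6 = t5 OR t2 = 0 OR 0 = 0
t7 = t6 OR t2 = 0 OR 0 = 0
t8 = t2 NAND t7 = 0 NAND 0 = 1
So t7 = 0 and t8 = 1.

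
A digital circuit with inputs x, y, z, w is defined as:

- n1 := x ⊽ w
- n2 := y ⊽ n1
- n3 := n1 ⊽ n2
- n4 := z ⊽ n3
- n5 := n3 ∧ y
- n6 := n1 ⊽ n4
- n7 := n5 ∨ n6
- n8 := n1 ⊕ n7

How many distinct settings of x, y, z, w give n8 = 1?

n8 = n1 ⊕ n7 must be 1, so n1 and n7 differ.
Enumerating the 16 input combinations, 13 give n8 = 1 and 3 give n8 = 0.

13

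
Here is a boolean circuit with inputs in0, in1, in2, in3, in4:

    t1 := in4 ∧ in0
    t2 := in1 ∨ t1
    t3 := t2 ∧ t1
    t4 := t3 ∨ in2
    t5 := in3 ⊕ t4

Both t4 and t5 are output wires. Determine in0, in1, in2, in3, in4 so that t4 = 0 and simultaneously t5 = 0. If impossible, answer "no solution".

Check with in0=0 in1=1 in2=0 in3=0 in4=0:
t1 = in4 ∧ in0 = 0 ∧ 0 = 0
t2 = in1 ∨ t1 = 1 ∨ 0 = 1
t3 = t2 ∧ t1 = 1 ∧ 0 = 0
t4 = t3 ∨ in2 = 0 ∨ 0 = 0
t5 = in3 ⊕ t4 = 0 ⊕ 0 = 0
So t4 = 0 and t5 = 0.

in0=0 in1=1 in2=0 in3=0 in4=0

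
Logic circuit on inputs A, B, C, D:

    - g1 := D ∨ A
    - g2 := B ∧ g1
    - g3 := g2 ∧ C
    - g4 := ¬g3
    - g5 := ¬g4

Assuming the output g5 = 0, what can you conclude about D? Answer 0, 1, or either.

either

Both values of D occur among assignments with g5 = 0:
  D=0: A=0, B=0, C=0, D=0
  D=1: A=0, B=0, C=0, D=1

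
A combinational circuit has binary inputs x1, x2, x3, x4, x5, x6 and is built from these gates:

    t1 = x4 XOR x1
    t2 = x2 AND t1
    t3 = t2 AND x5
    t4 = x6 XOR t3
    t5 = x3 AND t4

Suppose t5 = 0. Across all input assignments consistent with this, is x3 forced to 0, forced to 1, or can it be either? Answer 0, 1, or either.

Both values of x3 occur among assignments with t5 = 0:
  x3=0: x1=0, x2=0, x3=0, x4=0, x5=0, x6=0
  x3=1: x1=0, x2=0, x3=1, x4=0, x5=0, x6=0

either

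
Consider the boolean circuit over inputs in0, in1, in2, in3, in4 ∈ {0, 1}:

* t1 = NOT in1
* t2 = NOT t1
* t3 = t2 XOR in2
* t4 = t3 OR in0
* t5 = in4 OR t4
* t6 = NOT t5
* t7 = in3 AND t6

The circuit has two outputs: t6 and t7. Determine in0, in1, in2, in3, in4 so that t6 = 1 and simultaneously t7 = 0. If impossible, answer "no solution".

Check with in0=0 in1=0 in2=0 in3=0 in4=0:
t1 = NOT in1 = NOT 0 = 1
t2 = NOT t1 = NOT 1 = 0
t3 = t2 XOR in2 = 0 XOR 0 = 0
t4 = t3 OR in0 = 0 OR 0 = 0
t5 = in4 OR t4 = 0 OR 0 = 0
t6 = NOT t5 = NOT 0 = 1
t7 = in3 AND t6 = 0 AND 1 = 0
So t6 = 1 and t7 = 0.

in0=0 in1=0 in2=0 in3=0 in4=0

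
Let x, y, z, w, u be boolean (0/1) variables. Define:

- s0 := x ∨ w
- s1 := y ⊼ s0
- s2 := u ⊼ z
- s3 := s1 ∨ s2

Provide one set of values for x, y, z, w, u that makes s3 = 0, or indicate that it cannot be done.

Check with x=1, y=1, z=1, w=1, u=1:
s0 = x ∨ w = 1 ∨ 1 = 1
s1 = y ⊼ s0 = 1 ⊼ 1 = 0
s2 = u ⊼ z = 1 ⊼ 1 = 0
s3 = s1 ∨ s2 = 0 ∨ 0 = 0
So s3 = 0 as required.

x=1, y=1, z=1, w=1, u=1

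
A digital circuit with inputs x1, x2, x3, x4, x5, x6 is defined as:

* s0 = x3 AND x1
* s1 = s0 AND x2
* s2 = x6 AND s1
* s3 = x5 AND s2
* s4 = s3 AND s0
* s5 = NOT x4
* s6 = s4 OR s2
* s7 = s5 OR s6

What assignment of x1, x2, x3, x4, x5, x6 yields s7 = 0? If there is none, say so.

Check with x1=1, x2=0, x3=0, x4=1, x5=0, x6=0:
s0 = x3 AND x1 = 0 AND 1 = 0
s1 = s0 AND x2 = 0 AND 0 = 0
s2 = x6 AND s1 = 0 AND 0 = 0
s3 = x5 AND s2 = 0 AND 0 = 0
s4 = s3 AND s0 = 0 AND 0 = 0
s5 = NOT x4 = NOT 1 = 0
s6 = s4 OR s2 = 0 OR 0 = 0
s7 = s5 OR s6 = 0 OR 0 = 0
So s7 = 0 as required.

x1=1, x2=0, x3=0, x4=1, x5=0, x6=0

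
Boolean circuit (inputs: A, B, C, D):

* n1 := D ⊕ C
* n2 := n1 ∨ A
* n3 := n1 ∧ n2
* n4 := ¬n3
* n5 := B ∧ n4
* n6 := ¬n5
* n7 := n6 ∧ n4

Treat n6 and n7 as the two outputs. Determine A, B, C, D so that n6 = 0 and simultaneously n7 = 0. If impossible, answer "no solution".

Check with A=0, B=1, C=0, D=0:
n1 = D ⊕ C = 0 ⊕ 0 = 0
n2 = n1 ∨ A = 0 ∨ 0 = 0
n3 = n1 ∧ n2 = 0 ∧ 0 = 0
n4 = ¬n3 = ¬0 = 1
n5 = B ∧ n4 = 1 ∧ 1 = 1
n6 = ¬n5 = ¬1 = 0
n7 = n6 ∧ n4 = 0 ∧ 1 = 0
So n6 = 0 and n7 = 0.

A=0, B=1, C=0, D=0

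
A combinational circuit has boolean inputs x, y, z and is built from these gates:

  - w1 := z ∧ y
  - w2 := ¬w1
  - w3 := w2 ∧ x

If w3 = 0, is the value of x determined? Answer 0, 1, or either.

Both values of x occur among assignments with w3 = 0:
  x=0: x=0, y=0, z=0
  x=1: x=1, y=1, z=1

either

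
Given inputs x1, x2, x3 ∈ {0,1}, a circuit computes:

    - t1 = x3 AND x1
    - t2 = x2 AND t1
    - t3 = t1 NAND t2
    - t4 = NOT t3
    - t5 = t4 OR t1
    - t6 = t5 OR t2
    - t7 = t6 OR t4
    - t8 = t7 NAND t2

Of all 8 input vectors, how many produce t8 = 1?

t8 = t7 NAND t2 must be 1, so at least one of t7, t2 is 0.
Enumerating the 8 input combinations, 7 give t8 = 1 and 1 give t8 = 0.

7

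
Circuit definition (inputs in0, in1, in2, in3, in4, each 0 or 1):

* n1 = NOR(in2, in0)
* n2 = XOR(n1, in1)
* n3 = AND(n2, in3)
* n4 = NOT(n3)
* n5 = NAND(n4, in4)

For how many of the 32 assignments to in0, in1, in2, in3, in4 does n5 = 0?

n5 = NAND(n4, in4) must be 0, so both n4 = 1 and in4 = 1.
Enumerating the 32 input combinations, 12 give n5 = 0 and 20 give n5 = 1.

12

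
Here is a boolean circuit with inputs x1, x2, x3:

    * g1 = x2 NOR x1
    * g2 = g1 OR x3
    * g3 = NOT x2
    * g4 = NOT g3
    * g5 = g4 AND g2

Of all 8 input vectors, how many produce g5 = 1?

g5 = g4 AND g2 must be 1, so both g4 = 1 and g2 = 1.
Enumerating the 8 input combinations, 2 give g5 = 1 and 6 give g5 = 0.

2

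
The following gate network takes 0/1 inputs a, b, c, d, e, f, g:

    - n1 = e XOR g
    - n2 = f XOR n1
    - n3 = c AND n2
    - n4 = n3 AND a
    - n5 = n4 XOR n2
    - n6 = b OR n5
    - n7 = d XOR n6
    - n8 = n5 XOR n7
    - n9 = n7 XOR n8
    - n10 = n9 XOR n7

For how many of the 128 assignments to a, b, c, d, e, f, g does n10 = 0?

64

n10 = n9 XOR n7 must be 0, so n9 and n7 are equal.
Enumerating the 128 input combinations, 64 give n10 = 0 and 64 give n10 = 1.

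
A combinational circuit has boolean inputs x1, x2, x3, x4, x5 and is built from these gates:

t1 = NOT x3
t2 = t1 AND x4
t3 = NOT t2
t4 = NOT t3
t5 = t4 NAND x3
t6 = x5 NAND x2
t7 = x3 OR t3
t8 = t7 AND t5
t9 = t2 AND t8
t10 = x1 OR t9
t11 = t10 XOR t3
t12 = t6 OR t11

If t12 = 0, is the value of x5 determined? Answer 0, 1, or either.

1

t12 = t6 OR t11 must be 0, so both t6 = 0 and t11 = 0.
Every assignment with t12 = 0 has x5 = 1; there are 4 such assignment(s).
  x1=0, x2=1, x3=0, x4=1, x5=1
  x1=1, x2=1, x3=0, x4=0, x5=1
  x1=1, x2=1, x3=1, x4=0, x5=1
  x1=1, x2=1, x3=1, x4=1, x5=1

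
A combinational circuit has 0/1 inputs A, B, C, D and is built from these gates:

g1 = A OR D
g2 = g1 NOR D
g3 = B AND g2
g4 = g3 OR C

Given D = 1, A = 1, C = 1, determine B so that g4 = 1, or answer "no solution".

B=1

Check with D = 1, A = 1, C = 1 and B=1:
g1 = A OR D = 1 OR 1 = 1
g2 = g1 NOR D = 1 NOR 1 = 0
g3 = B AND g2 = 1 AND 0 = 0
g4 = g3 OR C = 0 OR 1 = 1
So g4 = 1.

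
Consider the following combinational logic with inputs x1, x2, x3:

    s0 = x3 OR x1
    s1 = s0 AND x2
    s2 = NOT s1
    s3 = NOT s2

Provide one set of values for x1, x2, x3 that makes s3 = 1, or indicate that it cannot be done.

x1=0, x2=1, x3=1

s3 = NOT s2 must be 1, so s2 = 0.
Check with x1=0, x2=1, x3=1:
s0 = x3 OR x1 = 1 OR 0 = 1
s1 = s0 AND x2 = 1 AND 1 = 1
s2 = NOT s1 = NOT 1 = 0
s3 = NOT s2 = NOT 0 = 1
So s3 = 1 as required.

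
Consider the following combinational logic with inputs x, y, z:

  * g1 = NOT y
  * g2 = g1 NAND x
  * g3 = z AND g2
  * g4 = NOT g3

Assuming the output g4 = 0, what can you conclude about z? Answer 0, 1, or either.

1

g4 = NOT g3 must be 0, so g3 = 1.
g3 = z AND g2 must be 1, so both z = 1 and g2 = 1.
Every assignment with g4 = 0 has z = 1; there are 3 such assignment(s).
  x=0, y=0, z=1
  x=0, y=1, z=1
  x=1, y=1, z=1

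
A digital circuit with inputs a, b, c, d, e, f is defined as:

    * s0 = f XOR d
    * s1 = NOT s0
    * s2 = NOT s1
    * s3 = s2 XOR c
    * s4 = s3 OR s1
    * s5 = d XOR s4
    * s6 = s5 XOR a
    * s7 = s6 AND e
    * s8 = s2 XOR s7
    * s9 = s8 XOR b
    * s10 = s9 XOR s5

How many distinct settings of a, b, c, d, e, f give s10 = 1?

32

s10 = s9 XOR s5 must be 1, so s9 and s5 differ.
Enumerating the 64 input combinations, 32 give s10 = 1 and 32 give s10 = 0.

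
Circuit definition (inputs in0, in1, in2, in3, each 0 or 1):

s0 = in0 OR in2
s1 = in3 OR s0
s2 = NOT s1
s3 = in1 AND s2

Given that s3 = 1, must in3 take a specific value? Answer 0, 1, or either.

s3 = in1 AND s2 must be 1, so both in1 = 1 and s2 = 1.
Every assignment with s3 = 1 has in3 = 0; there are 1 such assignment(s).
  in0=0, in1=1, in2=0, in3=0

0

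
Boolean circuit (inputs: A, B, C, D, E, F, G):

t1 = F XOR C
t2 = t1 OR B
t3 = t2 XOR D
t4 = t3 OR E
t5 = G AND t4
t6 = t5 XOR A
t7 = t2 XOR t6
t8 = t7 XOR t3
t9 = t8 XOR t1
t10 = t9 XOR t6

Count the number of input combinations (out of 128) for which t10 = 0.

t10 = t9 XOR t6 must be 0, so t9 and t6 are equal.
Enumerating the 128 input combinations, 64 give t10 = 0 and 64 give t10 = 1.

64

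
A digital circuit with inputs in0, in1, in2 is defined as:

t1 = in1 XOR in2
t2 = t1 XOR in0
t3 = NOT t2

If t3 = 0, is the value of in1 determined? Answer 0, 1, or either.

either

Both values of in1 occur among assignments with t3 = 0:
  in1=0: in0=0, in1=0, in2=1
  in1=1: in0=0, in1=1, in2=0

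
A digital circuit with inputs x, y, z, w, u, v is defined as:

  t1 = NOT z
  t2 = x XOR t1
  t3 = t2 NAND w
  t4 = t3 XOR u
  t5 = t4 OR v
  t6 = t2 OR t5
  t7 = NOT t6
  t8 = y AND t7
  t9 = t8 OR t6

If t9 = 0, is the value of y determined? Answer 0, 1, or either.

0

t9 = t8 OR t6 must be 0, so both t8 = 0 and t6 = 0.
t8 = y AND t7 must be 0, so at least one of y, t7 is 0.
t6 = t2 OR t5 must be 0, so both t2 = 0 and t5 = 0.
Every assignment with t9 = 0 has y = 0; there are 4 such assignment(s).
  x=0, y=0, z=1, w=0, u=1, v=0
  x=0, y=0, z=1, w=1, u=1, v=0
  x=1, y=0, z=0, w=0, u=1, v=0
  x=1, y=0, z=0, w=1, u=1, v=0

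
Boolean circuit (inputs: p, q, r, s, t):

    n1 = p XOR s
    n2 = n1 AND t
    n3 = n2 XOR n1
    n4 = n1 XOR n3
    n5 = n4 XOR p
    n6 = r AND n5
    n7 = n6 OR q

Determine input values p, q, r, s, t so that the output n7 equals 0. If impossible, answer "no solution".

Check with p=0, q=0, r=0, s=0, t=1:
n1 = p XOR s = 0 XOR 0 = 0
n2 = n1 AND t = 0 AND 1 = 0
n3 = n2 XOR n1 = 0 XOR 0 = 0
n4 = n1 XOR n3 = 0 XOR 0 = 0
n5 = n4 XOR p = 0 XOR 0 = 0
n6 = r AND n5 = 0 AND 0 = 0
n7 = n6 OR q = 0 OR 0 = 0
So n7 = 0 as required.

p=0, q=0, r=0, s=0, t=1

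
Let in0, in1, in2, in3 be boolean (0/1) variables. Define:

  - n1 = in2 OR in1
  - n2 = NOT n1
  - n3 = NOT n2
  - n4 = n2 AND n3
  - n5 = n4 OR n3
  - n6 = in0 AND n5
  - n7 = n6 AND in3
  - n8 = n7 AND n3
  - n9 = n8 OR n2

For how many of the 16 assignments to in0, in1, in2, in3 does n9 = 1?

n9 = n8 OR n2 must be 1, so at least one of n8, n2 is 1.
Enumerating the 16 input combinations, 7 give n9 = 1 and 9 give n9 = 0.

7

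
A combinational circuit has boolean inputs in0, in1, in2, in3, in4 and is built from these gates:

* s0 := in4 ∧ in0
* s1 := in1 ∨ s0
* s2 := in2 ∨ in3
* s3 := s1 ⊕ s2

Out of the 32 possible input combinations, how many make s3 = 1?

s3 = s1 ⊕ s2 must be 1, so s1 and s2 differ.
Enumerating the 32 input combinations, 14 give s3 = 1 and 18 give s3 = 0.

14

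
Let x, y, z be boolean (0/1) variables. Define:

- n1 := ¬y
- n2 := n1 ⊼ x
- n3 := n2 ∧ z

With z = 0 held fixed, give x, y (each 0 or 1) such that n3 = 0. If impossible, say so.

n3 = n2 ∧ z must be 0, so at least one of n2, z is 0.
Check with z = 0 and x=0, y=1:
n1 = ¬y = ¬1 = 0
n2 = n1 ⊼ x = 0 ⊼ 0 = 1
n3 = n2 ∧ z = 1 ∧ 0 = 0
So n3 = 0.

x=0, y=1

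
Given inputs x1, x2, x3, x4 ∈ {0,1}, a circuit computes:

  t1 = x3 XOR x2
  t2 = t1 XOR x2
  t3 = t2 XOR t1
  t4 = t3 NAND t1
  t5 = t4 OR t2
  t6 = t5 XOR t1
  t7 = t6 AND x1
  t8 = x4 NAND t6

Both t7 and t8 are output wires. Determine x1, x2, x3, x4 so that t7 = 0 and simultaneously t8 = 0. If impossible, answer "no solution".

x1=0 x2=1 x3=1 x4=1

Check with x1=0 x2=1 x3=1 x4=1:
t1 = x3 XOR x2 = 1 XOR 1 = 0
t2 = t1 XOR x2 = 0 XOR 1 = 1
t3 = t2 XOR t1 = 1 XOR 0 = 1
t4 = t3 NAND t1 = 1 NAND 0 = 1
t5 = t4 OR t2 = 1 OR 1 = 1
t6 = t5 XOR t1 = 1 XOR 0 = 1
t7 = t6 AND x1 = 1 AND 0 = 0
t8 = x4 NAND t6 = 1 NAND 1 = 0
So t7 = 0 and t8 = 0.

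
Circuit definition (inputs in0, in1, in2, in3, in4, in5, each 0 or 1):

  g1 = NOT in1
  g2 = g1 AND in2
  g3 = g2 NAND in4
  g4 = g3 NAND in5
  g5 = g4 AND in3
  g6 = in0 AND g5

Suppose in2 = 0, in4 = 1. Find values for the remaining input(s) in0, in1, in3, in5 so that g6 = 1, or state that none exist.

Check with in2 = 0, in4 = 1 and in0=1, in1=1, in3=1, in5=0:
g1 = NOT in1 = NOT 1 = 0
g2 = g1 AND in2 = 0 AND 0 = 0
g3 = g2 NAND in4 = 0 NAND 1 = 1
g4 = g3 NAND in5 = 1 NAND 0 = 1
g5 = g4 AND in3 = 1 AND 1 = 1
g6 = in0 AND g5 = 1 AND 1 = 1
So g6 = 1.

in0=1 in1=1 in3=1 in5=0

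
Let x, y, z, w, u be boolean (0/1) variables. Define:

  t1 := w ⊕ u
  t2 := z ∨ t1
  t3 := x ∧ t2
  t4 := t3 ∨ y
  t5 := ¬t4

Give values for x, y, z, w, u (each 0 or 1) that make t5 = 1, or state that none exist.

x=0 y=0 z=1 w=0 u=0

Check with x=0 y=0 z=1 w=0 u=0:
t1 = w ⊕ u = 0 ⊕ 0 = 0
t2 = z ∨ t1 = 1 ∨ 0 = 1
t3 = x ∧ t2 = 0 ∧ 1 = 0
t4 = t3 ∨ y = 0 ∨ 0 = 0
t5 = ¬t4 = ¬0 = 1
So t5 = 1 as required.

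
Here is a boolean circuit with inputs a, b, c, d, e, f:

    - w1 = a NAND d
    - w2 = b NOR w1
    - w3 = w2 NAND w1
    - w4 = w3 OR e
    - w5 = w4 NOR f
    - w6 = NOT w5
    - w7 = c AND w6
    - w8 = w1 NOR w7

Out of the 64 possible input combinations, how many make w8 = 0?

w8 = w1 NOR w7 must be 0, so at least one of w1, w7 is 1.
Enumerating the 64 input combinations, 56 give w8 = 0 and 8 give w8 = 1.

56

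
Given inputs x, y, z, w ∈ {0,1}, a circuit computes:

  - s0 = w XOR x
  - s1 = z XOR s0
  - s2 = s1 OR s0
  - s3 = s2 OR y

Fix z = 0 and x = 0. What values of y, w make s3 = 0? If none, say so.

s3 = s2 OR y must be 0, so both s2 = 0 and y = 0.
Check with z = 0 and x = 0 and y=0, w=0:
s0 = w XOR x = 0 XOR 0 = 0
s1 = z XOR s0 = 0 XOR 0 = 0
s2 = s1 OR s0 = 0 OR 0 = 0
s3 = s2 OR y = 0 OR 0 = 0
So s3 = 0.

y=0, w=0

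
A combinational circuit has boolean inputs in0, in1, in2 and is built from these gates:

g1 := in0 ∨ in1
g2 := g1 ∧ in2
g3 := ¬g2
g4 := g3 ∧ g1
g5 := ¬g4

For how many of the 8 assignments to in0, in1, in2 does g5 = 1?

5

g5 = ¬g4 must be 1, so g4 = 0.
g4 = g3 ∧ g1 must be 0, so at least one of g3, g1 is 0.
Satisfying assignments:
  in0=0, in1=0, in2=0
  in0=0, in1=0, in2=1
  in0=0, in1=1, in2=1
  in0=1, in1=0, in2=1
  in0=1, in1=1, in2=1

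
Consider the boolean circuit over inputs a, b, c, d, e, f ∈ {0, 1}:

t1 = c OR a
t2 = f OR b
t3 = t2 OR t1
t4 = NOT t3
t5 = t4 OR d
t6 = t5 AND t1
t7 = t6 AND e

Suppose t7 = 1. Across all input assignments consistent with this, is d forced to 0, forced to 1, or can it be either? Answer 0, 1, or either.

1

t7 = t6 AND e must be 1, so both t6 = 1 and e = 1.
t6 = t5 AND t1 must be 1, so both t5 = 1 and t1 = 1.
t5 = t4 OR d must be 1, so at least one of t4, d is 1.
Every assignment with t7 = 1 has d = 1; there are 12 such assignment(s).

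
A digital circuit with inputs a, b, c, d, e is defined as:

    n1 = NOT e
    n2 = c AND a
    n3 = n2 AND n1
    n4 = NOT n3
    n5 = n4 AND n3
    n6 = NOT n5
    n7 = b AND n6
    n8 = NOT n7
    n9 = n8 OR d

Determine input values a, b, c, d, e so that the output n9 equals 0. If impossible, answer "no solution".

Check with a=1, b=1, c=0, d=0, e=0:
n1 = NOT e = NOT 0 = 1
n2 = c AND a = 0 AND 1 = 0
n3 = n2 AND n1 = 0 AND 1 = 0
n4 = NOT n3 = NOT 0 = 1
n5 = n4 AND n3 = 1 AND 0 = 0
n6 = NOT n5 = NOT 0 = 1
n7 = b AND n6 = 1 AND 1 = 1
n8 = NOT n7 = NOT 1 = 0
n9 = n8 OR d = 0 OR 0 = 0
So n9 = 0 as required.

a=1, b=1, c=0, d=0, e=0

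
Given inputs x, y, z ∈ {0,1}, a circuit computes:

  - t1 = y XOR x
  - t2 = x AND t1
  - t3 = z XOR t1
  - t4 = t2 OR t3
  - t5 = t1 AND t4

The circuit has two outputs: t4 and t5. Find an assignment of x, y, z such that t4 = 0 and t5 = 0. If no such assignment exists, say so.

x=0, y=1, z=1

Check with x=0, y=1, z=1:
t1 = y XOR x = 1 XOR 0 = 1
t2 = x AND t1 = 0 AND 1 = 0
t3 = z XOR t1 = 1 XOR 1 = 0
t4 = t2 OR t3 = 0 OR 0 = 0
t5 = t1 AND t4 = 1 AND 0 = 0
So t4 = 0 and t5 = 0.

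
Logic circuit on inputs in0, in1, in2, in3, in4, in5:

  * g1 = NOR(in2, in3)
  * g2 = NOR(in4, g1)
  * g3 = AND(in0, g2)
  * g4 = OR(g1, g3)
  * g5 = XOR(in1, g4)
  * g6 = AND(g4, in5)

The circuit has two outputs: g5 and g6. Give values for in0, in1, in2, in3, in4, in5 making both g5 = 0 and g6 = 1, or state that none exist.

in0=0, in1=1, in2=0, in3=0, in4=1, in5=1

Check with in0=0, in1=1, in2=0, in3=0, in4=1, in5=1:
g1 = NOR(in2, in3) = NOR(0, 0) = 1
g2 = NOR(in4, g1) = NOR(1, 1) = 0
g3 = AND(in0, g2) = AND(0, 0) = 0
g4 = OR(g1, g3) = OR(1, 0) = 1
g5 = XOR(in1, g4) = XOR(1, 1) = 0
g6 = AND(g4, in5) = AND(1, 1) = 1
So g5 = 0 and g6 = 1.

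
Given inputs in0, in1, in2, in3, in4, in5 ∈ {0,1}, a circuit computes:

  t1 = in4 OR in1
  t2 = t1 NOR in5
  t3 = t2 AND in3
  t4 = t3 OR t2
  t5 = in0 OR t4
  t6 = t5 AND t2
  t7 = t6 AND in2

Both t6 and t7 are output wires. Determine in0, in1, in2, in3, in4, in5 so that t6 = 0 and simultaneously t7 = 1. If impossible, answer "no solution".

no solution exists

Across all 64 input combinations, none give both t6 = 0 and t7 = 1.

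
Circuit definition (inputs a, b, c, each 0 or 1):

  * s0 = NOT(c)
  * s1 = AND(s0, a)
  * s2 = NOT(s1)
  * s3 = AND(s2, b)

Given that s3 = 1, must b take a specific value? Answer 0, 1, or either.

s3 = AND(s2, b) must be 1, so both s2 = 1 and b = 1.
s2 = NOT(s1) must be 1, so s1 = 0.
Every assignment with s3 = 1 has b = 1; there are 3 such assignment(s).
  a=0, b=1, c=0
  a=0, b=1, c=1
  a=1, b=1, c=1

1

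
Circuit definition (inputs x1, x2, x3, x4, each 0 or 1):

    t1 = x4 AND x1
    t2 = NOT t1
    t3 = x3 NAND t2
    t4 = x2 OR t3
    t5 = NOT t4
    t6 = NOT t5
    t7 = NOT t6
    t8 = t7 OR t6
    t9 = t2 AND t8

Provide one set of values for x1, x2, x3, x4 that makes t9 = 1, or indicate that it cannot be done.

t9 = t2 AND t8 must be 1, so both t2 = 1 and t8 = 1.
t2 = NOT t1 must be 1, so t1 = 0.
t8 = t7 OR t6 must be 1, so at least one of t7, t6 is 1.
Check with x1=1, x2=0, x3=0, x4=0:
t1 = x4 AND x1 = 0 AND 1 = 0
t2 = NOT t1 = NOT 0 = 1
t3 = x3 NAND t2 = 0 NAND 1 = 1
t4 = x2 OR t3 = 0 OR 1 = 1
t5 = NOT t4 = NOT 1 = 0
t6 = NOT t5 = NOT 0 = 1
t7 = NOT t6 = NOT 1 = 0
t8 = t7 OR t6 = 0 OR 1 = 1
t9 = t2 AND t8 = 1 AND 1 = 1
So t9 = 1 as required.

x1=1, x2=0, x3=0, x4=0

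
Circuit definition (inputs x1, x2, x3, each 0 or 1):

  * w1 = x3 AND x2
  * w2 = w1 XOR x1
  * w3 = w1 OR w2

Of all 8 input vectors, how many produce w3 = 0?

3

w3 = w1 OR w2 must be 0, so both w1 = 0 and w2 = 0.
w1 = x3 AND x2 must be 0, so at least one of x3, x2 is 0.
Satisfying assignments:
  x1=0, x2=0, x3=0
  x1=0, x2=0, x3=1
  x1=0, x2=1, x3=0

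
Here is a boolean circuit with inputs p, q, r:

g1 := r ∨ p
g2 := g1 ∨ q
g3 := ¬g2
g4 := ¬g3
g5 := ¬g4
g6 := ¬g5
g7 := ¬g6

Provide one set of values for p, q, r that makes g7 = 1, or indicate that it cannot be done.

p=0 q=0 r=0

g7 = ¬g6 must be 1, so g6 = 0.
Check with p=0 q=0 r=0:
g1 = r ∨ p = 0 ∨ 0 = 0
g2 = g1 ∨ q = 0 ∨ 0 = 0
g3 = ¬g2 = ¬0 = 1
g4 = ¬g3 = ¬1 = 0
g5 = ¬g4 = ¬0 = 1
g6 = ¬g5 = ¬1 = 0
g7 = ¬g6 = ¬0 = 1
So g7 = 1 as required.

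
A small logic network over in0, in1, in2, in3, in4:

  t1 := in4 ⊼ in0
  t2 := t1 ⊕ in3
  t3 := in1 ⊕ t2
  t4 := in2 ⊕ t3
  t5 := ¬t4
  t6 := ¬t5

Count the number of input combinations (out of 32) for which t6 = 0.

t6 = ¬t5 must be 0, so t5 = 1.
t5 = ¬t4 must be 1, so t4 = 0.
Enumerating the 32 input combinations, 16 give t6 = 0 and 16 give t6 = 1.

16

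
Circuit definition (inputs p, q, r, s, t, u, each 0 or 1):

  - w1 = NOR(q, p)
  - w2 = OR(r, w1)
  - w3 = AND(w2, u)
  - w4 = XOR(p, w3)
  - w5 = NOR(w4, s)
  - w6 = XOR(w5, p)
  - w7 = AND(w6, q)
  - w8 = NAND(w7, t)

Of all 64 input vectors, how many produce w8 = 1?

w8 = NAND(w7, t) must be 1, so at least one of w7, t is 0.
Enumerating the 64 input combinations, 54 give w8 = 1 and 10 give w8 = 0.

54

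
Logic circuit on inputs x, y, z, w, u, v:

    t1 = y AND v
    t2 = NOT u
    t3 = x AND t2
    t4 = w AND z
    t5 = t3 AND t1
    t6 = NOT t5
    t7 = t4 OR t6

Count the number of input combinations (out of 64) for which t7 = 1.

t7 = t4 OR t6 must be 1, so at least one of t4, t6 is 1.
Enumerating the 64 input combinations, 61 give t7 = 1 and 3 give t7 = 0.

61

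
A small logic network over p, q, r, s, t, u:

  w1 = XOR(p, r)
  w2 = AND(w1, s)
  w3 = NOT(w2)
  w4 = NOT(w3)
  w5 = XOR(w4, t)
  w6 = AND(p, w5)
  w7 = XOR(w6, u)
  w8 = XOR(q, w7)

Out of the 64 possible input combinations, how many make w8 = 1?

w8 = XOR(q, w7) must be 1, so q and w7 differ.
Enumerating the 64 input combinations, 32 give w8 = 1 and 32 give w8 = 0.

32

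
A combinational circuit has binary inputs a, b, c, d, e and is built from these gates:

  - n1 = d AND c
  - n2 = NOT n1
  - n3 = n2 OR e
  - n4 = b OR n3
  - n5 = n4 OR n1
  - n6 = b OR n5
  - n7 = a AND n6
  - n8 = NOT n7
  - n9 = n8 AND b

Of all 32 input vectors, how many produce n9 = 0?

24

n9 = n8 AND b must be 0, so at least one of n8, b is 0.
Enumerating the 32 input combinations, 24 give n9 = 0 and 8 give n9 = 1.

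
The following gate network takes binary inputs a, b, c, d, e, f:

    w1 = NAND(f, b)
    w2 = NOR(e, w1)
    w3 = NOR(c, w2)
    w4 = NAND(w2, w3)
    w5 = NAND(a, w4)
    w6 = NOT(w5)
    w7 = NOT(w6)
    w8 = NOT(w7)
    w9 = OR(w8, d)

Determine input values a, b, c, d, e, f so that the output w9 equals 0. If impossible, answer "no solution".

a=0 b=0 c=0 d=0 e=1 f=0

w9 = OR(w8, d) must be 0, so both w8 = 0 and d = 0.
w8 = NOT(w7) must be 0, so w7 = 1.
Check with a=0 b=0 c=0 d=0 e=1 f=0:
w1 = NAND(f, b) = NAND(0, 0) = 1
w2 = NOR(e, w1) = NOR(1, 1) = 0
w3 = NOR(c, w2) = NOR(0, 0) = 1
w4 = NAND(w2, w3) = NAND(0, 1) = 1
w5 = NAND(a, w4) = NAND(0, 1) = 1
w6 = NOT(w5) = NOT 1 = 0
w7 = NOT(w6) = NOT 0 = 1
w8 = NOT(w7) = NOT 1 = 0
w9 = OR(w8, d) = OR(0, 0) = 0
So w9 = 0 as required.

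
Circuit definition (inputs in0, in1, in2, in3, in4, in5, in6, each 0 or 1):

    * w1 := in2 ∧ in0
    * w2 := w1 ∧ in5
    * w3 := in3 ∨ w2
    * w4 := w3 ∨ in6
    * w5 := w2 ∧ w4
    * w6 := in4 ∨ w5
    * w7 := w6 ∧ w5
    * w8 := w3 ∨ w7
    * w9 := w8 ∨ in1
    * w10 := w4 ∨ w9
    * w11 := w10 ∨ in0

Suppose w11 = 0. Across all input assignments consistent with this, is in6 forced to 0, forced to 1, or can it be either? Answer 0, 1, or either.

0

w11 = w10 ∨ in0 must be 0, so both w10 = 0 and in0 = 0.
w10 = w4 ∨ w9 must be 0, so both w4 = 0 and w9 = 0.
w4 = w3 ∨ in6 must be 0, so both w3 = 0 and in6 = 0.
Every assignment with w11 = 0 has in6 = 0; there are 8 such assignment(s).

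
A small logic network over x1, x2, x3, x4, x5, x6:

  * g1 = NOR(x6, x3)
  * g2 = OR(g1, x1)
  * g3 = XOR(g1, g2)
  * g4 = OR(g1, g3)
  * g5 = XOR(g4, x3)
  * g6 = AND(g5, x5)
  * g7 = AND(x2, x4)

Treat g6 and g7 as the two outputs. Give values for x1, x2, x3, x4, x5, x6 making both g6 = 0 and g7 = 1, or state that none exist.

Check with x1=1, x2=1, x3=1, x4=1, x5=1, x6=0:
g1 = NOR(x6, x3) = NOR(0, 1) = 0
g2 = OR(g1, x1) = OR(0, 1) = 1
g3 = XOR(g1, g2) = XOR(0, 1) = 1
g4 = OR(g1, g3) = OR(0, 1) = 1
g5 = XOR(g4, x3) = XOR(1, 1) = 0
g6 = AND(g5, x5) = AND(0, 1) = 0
g7 = AND(x2, x4) = AND(1, 1) = 1
So g6 = 0 and g7 = 1.

x1=1, x2=1, x3=1, x4=1, x5=1, x6=0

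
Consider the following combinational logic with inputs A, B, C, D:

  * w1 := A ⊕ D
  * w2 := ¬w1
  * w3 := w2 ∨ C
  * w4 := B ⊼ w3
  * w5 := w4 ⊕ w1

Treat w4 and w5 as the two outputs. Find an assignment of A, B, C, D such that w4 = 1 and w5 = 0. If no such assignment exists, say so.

Check with A=1, B=0, C=1, D=0:
w1 = A ⊕ D = 1 ⊕ 0 = 1
w2 = ¬w1 = ¬1 = 0
w3 = w2 ∨ C = 0 ∨ 1 = 1
w4 = B ⊼ w3 = 0 ⊼ 1 = 1
w5 = w4 ⊕ w1 = 1 ⊕ 1 = 0
So w4 = 1 and w5 = 0.

A=1, B=0, C=1, D=0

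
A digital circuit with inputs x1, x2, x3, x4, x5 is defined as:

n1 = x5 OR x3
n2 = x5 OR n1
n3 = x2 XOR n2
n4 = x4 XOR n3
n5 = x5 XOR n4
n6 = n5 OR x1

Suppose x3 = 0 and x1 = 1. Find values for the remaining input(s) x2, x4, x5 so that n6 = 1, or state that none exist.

x2=0 x4=1 x5=1

Check with x3 = 0 and x1 = 1 and x2=0, x4=1, x5=1:
n1 = x5 OR x3 = 1 OR 0 = 1
n2 = x5 OR n1 = 1 OR 1 = 1
n3 = x2 XOR n2 = 0 XOR 1 = 1
n4 = x4 XOR n3 = 1 XOR 1 = 0
n5 = x5 XOR n4 = 1 XOR 0 = 1
n6 = n5 OR x1 = 1 OR 1 = 1
So n6 = 1.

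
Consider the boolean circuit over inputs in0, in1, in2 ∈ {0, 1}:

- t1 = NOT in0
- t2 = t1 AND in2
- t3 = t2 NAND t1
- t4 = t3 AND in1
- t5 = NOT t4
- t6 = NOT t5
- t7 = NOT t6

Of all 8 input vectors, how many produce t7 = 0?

3

t7 = NOT t6 must be 0, so t6 = 1.
t6 = NOT t5 must be 1, so t5 = 0.
t5 = NOT t4 must be 0, so t4 = 1.
Satisfying assignments:
  in0=0, in1=1, in2=0
  in0=1, in1=1, in2=0
  in0=1, in1=1, in2=1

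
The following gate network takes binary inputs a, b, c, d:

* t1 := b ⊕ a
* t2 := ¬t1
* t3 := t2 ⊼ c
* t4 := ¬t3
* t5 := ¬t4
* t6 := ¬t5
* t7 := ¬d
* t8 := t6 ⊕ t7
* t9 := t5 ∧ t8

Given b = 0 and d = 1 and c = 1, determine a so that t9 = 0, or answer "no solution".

Check with b = 0 and d = 1 and c = 1 and a=0:
t1 = b ⊕ a = 0 ⊕ 0 = 0
t2 = ¬t1 = ¬0 = 1
t3 = t2 ⊼ c = 1 ⊼ 1 = 0
t4 = ¬t3 = ¬0 = 1
t5 = ¬t4 = ¬1 = 0
t6 = ¬t5 = ¬0 = 1
t7 = ¬d = ¬1 = 0
t8 = t6 ⊕ t7 = 1 ⊕ 0 = 1
t9 = t5 ∧ t8 = 0 ∧ 1 = 0
So t9 = 0.

a=0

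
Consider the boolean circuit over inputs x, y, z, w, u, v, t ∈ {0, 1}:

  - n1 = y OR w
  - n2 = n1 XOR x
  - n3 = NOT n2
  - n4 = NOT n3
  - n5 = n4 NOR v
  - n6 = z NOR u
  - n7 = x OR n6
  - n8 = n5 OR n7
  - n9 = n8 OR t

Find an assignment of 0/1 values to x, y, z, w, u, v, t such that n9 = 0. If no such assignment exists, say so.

x=0 y=1 z=1 w=0 u=0 v=0 t=0

n9 = n8 OR t must be 0, so both n8 = 0 and t = 0.
n8 = n5 OR n7 must be 0, so both n5 = 0 and n7 = 0.
n5 = n4 NOR v must be 0, so at least one of n4, v is 1.
Check with x=0 y=1 z=1 w=0 u=0 v=0 t=0:
n1 = y OR w = 1 OR 0 = 1
n2 = n1 XOR x = 1 XOR 0 = 1
n3 = NOT n2 = NOT 1 = 0
n4 = NOT n3 = NOT 0 = 1
n5 = n4 NOR v = 1 NOR 0 = 0
n6 = z NOR u = 1 NOR 0 = 0
n7 = x OR n6 = 0 OR 0 = 0
n8 = n5 OR n7 = 0 OR 0 = 0
n9 = n8 OR t = 0 OR 0 = 0
So n9 = 0 as required.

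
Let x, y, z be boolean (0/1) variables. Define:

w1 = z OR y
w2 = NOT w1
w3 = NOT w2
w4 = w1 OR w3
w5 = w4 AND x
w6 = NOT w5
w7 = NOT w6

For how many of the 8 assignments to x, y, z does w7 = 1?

w7 = NOT w6 must be 1, so w6 = 0.
w6 = NOT w5 must be 0, so w5 = 1.
Satisfying assignments:
  x=1, y=0, z=1
  x=1, y=1, z=0
  x=1, y=1, z=1

3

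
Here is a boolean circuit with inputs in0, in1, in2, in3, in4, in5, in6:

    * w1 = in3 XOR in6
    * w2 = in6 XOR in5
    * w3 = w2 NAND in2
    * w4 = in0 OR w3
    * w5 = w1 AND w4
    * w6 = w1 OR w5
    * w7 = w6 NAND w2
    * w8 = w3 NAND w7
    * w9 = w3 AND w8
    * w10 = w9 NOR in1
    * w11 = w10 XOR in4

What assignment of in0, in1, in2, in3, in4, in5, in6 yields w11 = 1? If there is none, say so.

w11 = w10 XOR in4 must be 1, so w10 and in4 differ.
Check with in0=1 in1=0 in2=1 in3=0 in4=0 in5=0 in6=1:
w1 = in3 XOR in6 = 0 XOR 1 = 1
w2 = in6 XOR in5 = 1 XOR 0 = 1
w3 = w2 NAND in2 = 1 NAND 1 = 0
w4 = in0 OR w3 = 1 OR 0 = 1
w5 = w1 AND w4 = 1 AND 1 = 1
w6 = w1 OR w5 = 1 OR 1 = 1
w7 = w6 NAND w2 = 1 NAND 1 = 0
w8 = w3 NAND w7 = 0 NAND 0 = 1
w9 = w3 AND w8 = 0 AND 1 = 0
w10 = w9 NOR in1 = 0 NOR 0 = 1
w11 = w10 XOR in4 = 1 XOR 0 = 1
So w11 = 1 as required.

in0=1 in1=0 in2=1 in3=0 in4=0 in5=0 in6=1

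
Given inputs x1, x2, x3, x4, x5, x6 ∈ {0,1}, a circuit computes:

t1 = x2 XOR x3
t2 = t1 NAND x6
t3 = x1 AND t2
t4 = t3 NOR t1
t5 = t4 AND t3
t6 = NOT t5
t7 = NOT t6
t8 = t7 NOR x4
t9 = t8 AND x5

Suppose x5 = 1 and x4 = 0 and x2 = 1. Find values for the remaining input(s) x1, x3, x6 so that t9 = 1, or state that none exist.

x1=1 x3=1 x6=1

t9 = t8 AND x5 must be 1, so both t8 = 1 and x5 = 1.
t8 = t7 NOR x4 must be 1, so both t7 = 0 and x4 = 0.
Check with x5 = 1 and x4 = 0 and x2 = 1 and x1=1, x3=1, x6=1:
t1 = x2 XOR x3 = 1 XOR 1 = 0
t2 = t1 NAND x6 = 0 NAND 1 = 1
t3 = x1 AND t2 = 1 AND 1 = 1
t4 = t3 NOR t1 = 1 NOR 0 = 0
t5 = t4 AND t3 = 0 AND 1 = 0
t6 = NOT t5 = NOT 0 = 1
t7 = NOT t6 = NOT 1 = 0
t8 = t7 NOR x4 = 0 NOR 0 = 1
t9 = t8 AND x5 = 1 AND 1 = 1
So t9 = 1.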